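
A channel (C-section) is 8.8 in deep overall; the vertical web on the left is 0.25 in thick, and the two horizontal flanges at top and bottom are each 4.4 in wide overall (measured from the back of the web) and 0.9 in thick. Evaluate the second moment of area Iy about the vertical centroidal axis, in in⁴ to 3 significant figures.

Treat the section as a set of non-overlapping primitives; coordinates are from the bounding-box lower-left.
Web: 0.25 × 8.8, A = 2.2 in², x = 0.125 in, Ī = 0.011458 in⁴.
Top flange (beyond web): 4.15 × 0.9, A = 3.735 in², x = 2.325 in, Ī = 5.3605 in⁴.
Bottom flange (beyond web): 4.15 × 0.9, A = 3.735 in², x = 2.325 in, Ī = 5.3605 in⁴.
Centroid: x̄ = ΣA·x / ΣA = 1.8245 in.
Transfer each piece to the vertical centroidal axis using Ī + A·d² with d = x − 1.8245:
  web: d = -1.6995 in → contributes +6.3656 in⁴
  top flange (beyond web): d = 0.50052 in → contributes +6.2962 in⁴
  bottom flange (beyond web): d = 0.50052 in → contributes +6.2962 in⁴
Total I = 18.958 in⁴.

Iy ≈ 19.0 in⁴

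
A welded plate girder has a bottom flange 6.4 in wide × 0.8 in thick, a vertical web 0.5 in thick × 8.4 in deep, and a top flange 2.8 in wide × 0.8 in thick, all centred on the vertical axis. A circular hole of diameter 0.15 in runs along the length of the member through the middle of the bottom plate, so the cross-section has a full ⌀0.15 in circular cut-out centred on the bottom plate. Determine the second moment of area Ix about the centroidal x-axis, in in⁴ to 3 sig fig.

Decompose the section into non-overlapping parts with the origin at the bottom-left of its bounding rectangle.
Bottom plate: 6.4 × 0.8, A = 5.12 in², y = 0.4 in, Ī = 0.27307 in⁴.
Web plate: 0.5 × 8.4, A = 4.2 in², y = 5 in, Ī = 24.696 in⁴.
Top plate: 2.8 × 0.8, A = 2.24 in², y = 9.6 in, Ī = 0.11947 in⁴.
Hole (subtracted): ⌀0.15, A = 0.017671 in², y = 0.4 in, Ī = 0.00002485 in⁴.
Centroid: ȳ = ΣA·y / ΣA = 3.8593 in.
Transfer each piece to the centroidal x-axis using Ī + A·d² with d = y − 3.8593:
  bottom plate: d = -3.4593 in → contributes +61.542 in⁴
  web plate: d = 1.1407 in → contributes +30.161 in⁴
  top plate: d = 5.7407 in → contributes +73.941 in⁴
  hole: d = -3.4593 in → contributes −0.21149 in⁴
Total I = 165.43 in⁴.

Ix ≈ 165 in⁴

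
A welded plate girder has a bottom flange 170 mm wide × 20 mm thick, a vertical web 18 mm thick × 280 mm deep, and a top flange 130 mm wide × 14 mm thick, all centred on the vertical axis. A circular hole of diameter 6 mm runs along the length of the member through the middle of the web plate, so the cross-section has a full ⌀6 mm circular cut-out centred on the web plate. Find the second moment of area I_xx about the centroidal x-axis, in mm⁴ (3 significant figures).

I_xx ≈ 1.43 × 10⁸ mm⁴

Decompose the section into non-overlapping parts with the origin at the bottom-left of its bounding rectangle.
Bottom plate: 170 × 20, A = 3 400 mm², y = 10 mm, Ī = 113 333 mm⁴.
Web plate: 18 × 280, A = 5 040 mm², y = 160 mm, Ī = 32 928 000 mm⁴.
Top plate: 130 × 14, A = 1 820 mm², y = 307 mm, Ī = 29 727 mm⁴.
Hole (subtracted): ⌀6, A = 28.274 mm², y = 160 mm, Ī = 63.617 mm⁴.
Centroid: ȳ = ΣA·y / ΣA = 136.3 mm.
Transfer each piece to the centroidal x-axis using Ī + A·d² with d = y − 136.3:
  bottom plate: d = -126.3 mm → contributes +54 351 757 mm⁴
  web plate: d = 23.697 mm → contributes +35 758 173 mm⁴
  top plate: d = 170.7 mm → contributes +53 059 841 mm⁴
  hole: d = 23.697 mm → contributes −15 941 mm⁴
Total I = 143 153 830 mm⁴.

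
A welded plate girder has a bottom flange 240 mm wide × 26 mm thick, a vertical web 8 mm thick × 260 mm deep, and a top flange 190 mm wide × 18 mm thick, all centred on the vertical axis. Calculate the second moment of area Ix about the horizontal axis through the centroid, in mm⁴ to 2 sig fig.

Split into non-overlapping primitives; take the origin at the lower-left of the bounding box.
Bottom plate: 240 × 26, A = 6 240 mm², y = 13 mm, Ī = 351 520 mm⁴.
Web plate: 8 × 260, A = 2 080 mm², y = 156 mm, Ī = 11 717 333 mm⁴.
Top plate: 190 × 18, A = 3 420 mm², y = 295 mm, Ī = 92 340 mm⁴.
Centroid: ȳ = ΣA·y / ΣA = 120.5 mm.
Transfer each piece to the horizontal axis through the centroid using Ī + A·d² with d = y − 120.5:
  bottom plate: d = -107.5 mm → contributes +72 443 094 mm⁴
  web plate: d = 35.51 mm → contributes +14 340 792 mm⁴
  top plate: d = 174.5 mm → contributes +104 249 479 mm⁴
Total I = 191 033 366 mm⁴.

Ix ≈ 1.9 × 10⁸ mm⁴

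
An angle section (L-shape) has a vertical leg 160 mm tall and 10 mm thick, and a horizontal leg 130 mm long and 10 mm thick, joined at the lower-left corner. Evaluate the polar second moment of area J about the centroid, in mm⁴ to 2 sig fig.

J ≈ 1.2 × 10⁷ mm⁴

Break the section into simple shapes (no overlaps), measuring from the bottom-left corner of the bounding box.
Vertical leg: 10 × 160, A = 1 600 mm², y = 80 mm, Ī = 3 413 333 mm⁴.
Horizontal leg (remainder): 120 × 10, A = 1 200 mm², y = 5 mm, Ī = 10 000 mm⁴.
Centroid: ȳ = ΣA·y / ΣA = 47.86 mm.
Transfer each piece to the centroidal x-axis using Ī + A·d² with d = y − 47.86:
  vertical leg: d = 32.14 mm → contributes +5 066 395 mm⁴
  horizontal leg (remainder): d = -42.86 mm → contributes +2 214 082 mm⁴
Total I = 7 280 476 mm⁴.
For the y-axis: x̄ = 32.86 mm.
Repeating about the centroidal y-axis gives I_y = 4 350 476 mm⁴.
Polar second moment: J = I_x + I_y = 11 630 952 mm⁴.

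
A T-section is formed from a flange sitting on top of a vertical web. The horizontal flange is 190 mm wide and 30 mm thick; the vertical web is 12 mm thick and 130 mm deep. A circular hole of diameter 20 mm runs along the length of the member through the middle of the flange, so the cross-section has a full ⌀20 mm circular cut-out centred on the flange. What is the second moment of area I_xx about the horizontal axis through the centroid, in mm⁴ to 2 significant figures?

I_xx ≈ 1.0 × 10⁷ mm⁴

Split into non-overlapping primitives; take the origin at the lower-left of the bounding box.
Flange: 190 × 30, A = 5 700 mm², y = 145 mm, Ī = 427 500 mm⁴.
Web: 12 × 130, A = 1 560 mm², y = 65 mm, Ī = 2 197 000 mm⁴.
Hole (subtracted): ⌀20, A = 314.2 mm², y = 145 mm, Ī = 7 854 mm⁴.
Centroid: ȳ = ΣA·y / ΣA = 127 mm.
Transfer each piece to the horizontal axis through the centroid using Ī + A·d² with d = y − 127:
  flange: d = 17.97 mm → contributes +2 267 655 mm⁴
  web: d = -62.03 mm → contributes +8 199 912 mm⁴
  hole: d = 17.97 mm → contributes −109 275 mm⁴
Total I = 10 358 291 mm⁴.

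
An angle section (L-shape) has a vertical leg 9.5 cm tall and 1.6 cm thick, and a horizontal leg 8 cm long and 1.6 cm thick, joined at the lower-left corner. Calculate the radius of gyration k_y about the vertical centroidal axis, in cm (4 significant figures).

Treat the section as a set of non-overlapping primitives; coordinates are from the bounding-box lower-left.
Vertical leg: 1.6 × 9.5, A = 15.2 cm², x = 0.8 cm, Ī = 3.24267 cm⁴.
Horizontal leg (remainder): 6.4 × 1.6, A = 10.24 cm², x = 4.8 cm, Ī = 34.9525 cm⁴.
Centroid: x̄ = ΣA·x / ΣA = 2.41006 cm.
Transfer each piece to the vertical centroidal axis using Ī + A·d² with d = x − 2.41006:
  vertical leg: d = -1.61006 cm → contributes +42.6457 cm⁴
  horizontal leg (remainder): d = 2.38994 cm → contributes +93.4414 cm⁴
Total I = 136.087 cm⁴.
Radius of gyration: k = √(I/A) = √(136.087 / 25.44) = 2.31286 cm.

k_y ≈ 2.313 cm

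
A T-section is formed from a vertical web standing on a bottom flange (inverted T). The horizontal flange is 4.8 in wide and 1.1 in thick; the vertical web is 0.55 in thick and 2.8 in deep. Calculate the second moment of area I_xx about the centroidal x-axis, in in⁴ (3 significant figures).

Treat the section as a set of non-overlapping primitives; coordinates are from the bounding-box lower-left.
Flange: 4.8 × 1.1, A = 5.28 in², y = 0.55 in, Ī = 0.5324 in⁴.
Web: 0.55 × 2.8, A = 1.54 in², y = 2.5 in, Ī = 1.0061 in⁴.
Centroid: ȳ = ΣA·y / ΣA = 0.99032 in.
Transfer each piece to the centroidal x-axis using Ī + A·d² with d = y − 0.99032:
  flange: d = -0.44032 in → contributes +1.5561 in⁴
  web: d = 1.5097 in → contributes +4.516 in⁴
Total I = 6.0721 in⁴.

I_xx ≈ 6.07 in⁴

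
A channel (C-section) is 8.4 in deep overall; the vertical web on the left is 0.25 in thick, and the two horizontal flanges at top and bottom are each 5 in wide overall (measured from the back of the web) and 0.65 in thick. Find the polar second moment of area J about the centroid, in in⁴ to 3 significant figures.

Treat the section as a set of non-overlapping primitives; coordinates are from the bounding-box lower-left.
Web: 0.25 × 8.4, A = 2.1 in², y = 4.2 in, Ī = 12.348 in⁴.
Top flange (beyond web): 4.75 × 0.65, A = 3.0875 in², y = 8.075 in, Ī = 0.10871 in⁴.
Bottom flange (beyond web): 4.75 × 0.65, A = 3.0875 in², y = 0.325 in, Ī = 0.10871 in⁴.
By symmetry the centroid is at mid-height, ȳ = 4.2 in.
Transfer each piece to the centroidal x-axis using Ī + A·d² with d = y − 4.2:
  web: d = 0 in → contributes +12.348 in⁴
  top flange (beyond web): d = 3.875 in → contributes +46.469 in⁴
  bottom flange (beyond web): d = -3.875 in → contributes +46.469 in⁴
Total I = 105.29 in⁴.
For the y-axis: x̄ = 1.9906 in.
Repeating about the centroidal y-axis gives I_y = 21.415 in⁴.
Polar second moment: J = I_x + I_y = 126.7 in⁴.

J ≈ 127 in⁴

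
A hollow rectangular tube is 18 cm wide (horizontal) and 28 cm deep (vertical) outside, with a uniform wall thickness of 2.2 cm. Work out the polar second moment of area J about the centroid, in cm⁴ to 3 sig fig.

J ≈ 2.67 × 10⁴ cm⁴

Treat the section as a set of non-overlapping primitives; coordinates are from the bounding-box lower-left.
Outer rectangle: 18 × 28, A = 504 cm², y = 14 cm, Ī = 32 928 cm⁴.
Inner void (subtracted): 13.6 × 23.6, A = 320.96 cm², y = 14 cm, Ī = 14 897 cm⁴.
By symmetry the centroid is at mid-height, ȳ = 14 cm.
All pieces are centred on the centroidal x-axis, so I = ΣĪ (holes subtracted) = 18 031 cm⁴.
Repeating about the centroidal y-axis gives I_y = 8660.9 cm⁴.
Polar second moment: J = I_x + I_y = 26 692 cm⁴.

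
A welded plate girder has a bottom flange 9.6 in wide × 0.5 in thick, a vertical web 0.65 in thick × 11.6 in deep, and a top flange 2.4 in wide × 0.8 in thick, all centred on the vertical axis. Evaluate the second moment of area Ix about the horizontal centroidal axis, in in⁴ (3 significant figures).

Treat the section as a set of non-overlapping primitives; coordinates are from the bounding-box lower-left.
Bottom plate: 9.6 × 0.5, A = 4.8 in², y = 0.25 in, Ī = 0.1 in⁴.
Web plate: 0.65 × 11.6, A = 7.54 in², y = 6.3 in, Ī = 84.549 in⁴.
Top plate: 2.4 × 0.8, A = 1.92 in², y = 12.5 in, Ī = 0.1024 in⁴.
Centroid: ȳ = ΣA·y / ΣA = 5.0983 in.
Transfer each piece to the horizontal centroidal axis using Ī + A·d² with d = y − 5.0983:
  bottom plate: d = -4.8483 in → contributes +112.93 in⁴
  web plate: d = 1.2017 in → contributes +95.437 in⁴
  top plate: d = 7.4017 in → contributes +105.29 in⁴
Total I = 313.66 in⁴.

Ix ≈ 314 in⁴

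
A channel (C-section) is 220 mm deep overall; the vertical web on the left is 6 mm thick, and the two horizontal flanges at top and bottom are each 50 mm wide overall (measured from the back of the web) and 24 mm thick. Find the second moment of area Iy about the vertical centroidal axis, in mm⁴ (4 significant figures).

Split into non-overlapping primitives; take the origin at the lower-left of the bounding box.
Web: 6 × 220, A = 1 320 mm², x = 3 mm, Ī = 3 960 mm⁴.
Top flange (beyond web): 44 × 24, A = 1 056 mm², x = 28 mm, Ī = 170 368 mm⁴.
Bottom flange (beyond web): 44 × 24, A = 1 056 mm², x = 28 mm, Ī = 170 368 mm⁴.
Centroid: x̄ = ΣA·x / ΣA = 18.3846 mm.
Transfer each piece to the vertical centroidal axis using Ī + A·d² with d = x − 18.3846:
  web: d = -15.3846 mm → contributes +316 386 mm⁴
  top flange (beyond web): d = 9.61538 mm → contributes +268 001 mm⁴
  bottom flange (beyond web): d = 9.61538 mm → contributes +268 001 mm⁴
Total I = 852 388 mm⁴.

Iy ≈ 8.524 × 10⁵ mm⁴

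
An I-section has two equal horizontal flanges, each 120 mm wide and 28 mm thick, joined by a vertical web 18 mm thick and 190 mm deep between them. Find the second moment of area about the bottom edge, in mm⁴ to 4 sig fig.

Split into non-overlapping primitives; take the origin at the lower-left of the bounding box.
Bottom flange: 120 × 28, A = 3 360 mm², y = 14 mm, Ī = 219 520 mm⁴.
Web: 18 × 190, A = 3 420 mm², y = 123 mm, Ī = 10 288 500 mm⁴.
Top flange: 120 × 28, A = 3 360 mm², y = 232 mm, Ī = 219 520 mm⁴.
Transfer each piece to a horizontal axis along the bottom face using Ī + A·d² with d = y − 0:
  bottom flange: d = 14 mm → contributes +878 080 mm⁴
  web: d = 123 mm → contributes +62 029 680 mm⁴
  top flange: d = 232 mm → contributes +181 068 160 mm⁴
Total I = 243 975 920 mm⁴.

I_base ≈ 2.440 × 10⁸ mm⁴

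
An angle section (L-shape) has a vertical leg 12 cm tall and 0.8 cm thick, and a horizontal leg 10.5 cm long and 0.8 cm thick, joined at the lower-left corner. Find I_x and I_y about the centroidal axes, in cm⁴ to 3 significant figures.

Break the section into simple shapes (no overlaps), measuring from the bottom-left corner of the bounding box.
Vertical leg: 0.8 × 12, A = 9.6 cm², y = 6 cm, Ī = 115.2 cm⁴.
Horizontal leg (remainder): 9.7 × 0.8, A = 7.76 cm², y = 0.4 cm, Ī = 0.41387 cm⁴.
Centroid: ȳ = ΣA·y / ΣA = 3.4968 cm.
Transfer each piece to the centroidal x-axis using Ī + A·d² with d = y − 3.4968:
  vertical leg: d = 2.5032 cm → contributes +175.35 cm⁴
  horizontal leg (remainder): d = -3.0968 cm → contributes +74.832 cm⁴
Total I = 250.19 cm⁴.
For the y-axis: x̄ = 2.7468 cm.
Repeating about the centroidal y-axis gives I_y = 179.63 cm⁴.

I_x ≈ 250 cm⁴, I_y ≈ 180 cm⁴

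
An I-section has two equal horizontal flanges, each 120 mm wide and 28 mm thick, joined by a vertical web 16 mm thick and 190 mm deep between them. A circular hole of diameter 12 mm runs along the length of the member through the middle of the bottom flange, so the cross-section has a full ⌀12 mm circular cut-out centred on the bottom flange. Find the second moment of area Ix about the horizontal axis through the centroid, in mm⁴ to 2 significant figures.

Decompose the section into non-overlapping parts with the origin at the bottom-left of its bounding rectangle.
Bottom flange: 120 × 28, A = 3 360 mm², y = 14 mm, Ī = 219 520 mm⁴.
Web: 16 × 190, A = 3 040 mm², y = 123 mm, Ī = 9 145 333 mm⁴.
Top flange: 120 × 28, A = 3 360 mm², y = 232 mm, Ī = 219 520 mm⁴.
Hole (subtracted): ⌀12, A = 113.1 mm², y = 14 mm, Ī = 1 018 mm⁴.
Centroid: ȳ = ΣA·y / ΣA = 124.3 mm.
Transfer each piece to the horizontal axis through the centroid using Ī + A·d² with d = y − 124.3:
  bottom flange: d = -110.3 mm → contributes +41 081 190 mm⁴
  web: d = -1.278 mm → contributes +9 150 298 mm⁴
  top flange: d = 107.7 mm → contributes +39 209 143 mm⁴
  hole: d = -110.3 mm → contributes −1 376 418 mm⁴
Total I = 88 064 213 mm⁴.

Ix ≈ 8.8 × 10⁷ mm⁴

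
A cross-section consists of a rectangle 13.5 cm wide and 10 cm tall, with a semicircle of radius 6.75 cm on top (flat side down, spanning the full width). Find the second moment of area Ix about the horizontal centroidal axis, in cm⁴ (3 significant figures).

Ix ≈ 4250 cm⁴

Decompose the section into non-overlapping parts with the origin at the bottom-left of its bounding rectangle.
Rectangular body: 13.5 × 10, A = 135 cm², y = 5 cm, Ī = 1 125 cm⁴.
Semicircular cap: semicircle r = 6.75, A = 71.569 cm², y = 12.865 cm, Ī = 227.85 cm⁴.
Centroid: ȳ = ΣA·y / ΣA = 7.7249 cm.
Transfer each piece to the horizontal centroidal axis using Ī + A·d² with d = y − 7.7249:
  rectangular body: d = -2.7249 cm → contributes +2127.4 cm⁴
  semicircular cap: d = 5.1399 cm → contributes +2118.6 cm⁴
Total I = 4 246 cm⁴.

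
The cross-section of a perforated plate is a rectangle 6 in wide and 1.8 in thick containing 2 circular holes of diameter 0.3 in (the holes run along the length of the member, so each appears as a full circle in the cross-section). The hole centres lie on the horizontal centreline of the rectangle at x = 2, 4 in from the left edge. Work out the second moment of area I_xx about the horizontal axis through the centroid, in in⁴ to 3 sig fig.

I_xx ≈ 2.92 in⁴

Split into non-overlapping primitives; take the origin at the lower-left of the bounding box.
Plate: 6 × 1.8, A = 10.8 in², y = 0.9 in, Ī = 2.916 in⁴.
Hole 1 (subtracted): ⌀0.3, A = 0.070686 in², y = 0.9 in, Ī = 0.00039761 in⁴.
Hole 2 (subtracted): ⌀0.3, A = 0.070686 in², y = 0.9 in, Ī = 0.00039761 in⁴.
By symmetry the centroid is at mid-height, ȳ = 0.9 in.
All pieces are centred on the horizontal axis through the centroid, so I = ΣĪ (holes subtracted) = 2.9152 in⁴.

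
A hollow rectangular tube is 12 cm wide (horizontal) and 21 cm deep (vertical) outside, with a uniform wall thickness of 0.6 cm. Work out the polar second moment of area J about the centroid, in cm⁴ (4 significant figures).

Split into non-overlapping primitives; take the origin at the lower-left of the bounding box.
Outer rectangle: 12 × 21, A = 252 cm², y = 10.5 cm, Ī = 9 261 cm⁴.
Inner void (subtracted): 10.8 × 19.8, A = 213.84 cm², y = 10.5 cm, Ī = 6986.15 cm⁴.
By symmetry the centroid is at mid-height, ȳ = 10.5 cm.
All pieces are centred on the centroidal x-axis, so I = ΣĪ (holes subtracted) = 2274.85 cm⁴.
Repeating about the centroidal y-axis gives I_y = 945.475 cm⁴.
Polar second moment: J = I_x + I_y = 3220.32 cm⁴.

J ≈ 3220 cm⁴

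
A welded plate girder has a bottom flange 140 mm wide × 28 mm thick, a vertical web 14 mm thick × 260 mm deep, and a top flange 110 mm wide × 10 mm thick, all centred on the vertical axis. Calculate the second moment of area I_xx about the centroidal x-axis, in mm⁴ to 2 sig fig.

Split into non-overlapping primitives; take the origin at the lower-left of the bounding box.
Bottom plate: 140 × 28, A = 3 920 mm², y = 14 mm, Ī = 256 107 mm⁴.
Web plate: 14 × 260, A = 3 640 mm², y = 158 mm, Ī = 20 505 333 mm⁴.
Top plate: 110 × 10, A = 1 100 mm², y = 293 mm, Ī = 9 167 mm⁴.
Centroid: ȳ = ΣA·y / ΣA = 110 mm.
Transfer each piece to the centroidal x-axis using Ī + A·d² with d = y − 110:
  bottom plate: d = -95.97 mm → contributes +36 356 758 mm⁴
  web plate: d = 48.03 mm → contributes +28 904 003 mm⁴
  top plate: d = 183 mm → contributes +36 861 015 mm⁴
Total I = 102 121 776 mm⁴.

I_xx ≈ 1.0 × 10⁸ mm⁴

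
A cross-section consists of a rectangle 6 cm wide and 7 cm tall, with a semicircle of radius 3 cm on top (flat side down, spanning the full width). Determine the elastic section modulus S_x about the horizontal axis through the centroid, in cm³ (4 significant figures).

Break the section into simple shapes (no overlaps), measuring from the bottom-left corner of the bounding box.
Rectangular body: 6 × 7, A = 42 cm², y = 3.5 cm, Ī = 171.5 cm⁴.
Semicircular cap: semicircle r = 3, A = 14.1372 cm², y = 8.27324 cm, Ī = 8.89031 cm⁴.
Centroid: ȳ = ΣA·y / ΣA = 4.70206 cm.
Transfer each piece to the horizontal axis through the centroid using Ī + A·d² with d = y − 4.70206:
  rectangular body: d = -1.20206 cm → contributes +232.188 cm⁴
  semicircular cap: d = 3.57118 cm → contributes +189.186 cm⁴
Total I = 421.374 cm⁴.
Extreme fibre distance c = 5.29794 cm; S = I/c = 79.5354 cm³.

S_x ≈ 79.54 cm³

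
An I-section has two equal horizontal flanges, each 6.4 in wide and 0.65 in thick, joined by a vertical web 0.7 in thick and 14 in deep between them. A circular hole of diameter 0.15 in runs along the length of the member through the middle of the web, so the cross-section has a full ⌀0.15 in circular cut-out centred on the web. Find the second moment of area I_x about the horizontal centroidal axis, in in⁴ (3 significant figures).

Split into non-overlapping primitives; take the origin at the lower-left of the bounding box.
Bottom flange: 6.4 × 0.65, A = 4.16 in², y = 0.325 in, Ī = 0.14647 in⁴.
Web: 0.7 × 14, A = 9.8 in², y = 7.65 in, Ī = 160.07 in⁴.
Top flange: 6.4 × 0.65, A = 4.16 in², y = 14.975 in, Ī = 0.14647 in⁴.
Hole (subtracted): ⌀0.15, A = 0.017671 in², y = 7.65 in, Ī = 0.00002485 in⁴.
By symmetry the centroid is at mid-height, ȳ = 7.65 in.
Transfer each piece to the horizontal centroidal axis using Ī + A·d² with d = y − 7.65:
  bottom flange: d = -7.325 in → contributes +223.35 in⁴
  web: d = 0 in → contributes +160.07 in⁴
  top flange: d = 7.325 in → contributes +223.35 in⁴
  hole: d = 0 in → contributes −0.00002485 in⁴
Total I = 606.77 in⁴.

I_x ≈ 607 in⁴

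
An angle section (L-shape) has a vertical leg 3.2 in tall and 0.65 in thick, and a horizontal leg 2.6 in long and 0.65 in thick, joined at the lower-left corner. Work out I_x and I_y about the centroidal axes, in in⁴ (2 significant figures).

I_x ≈ 3.1 in⁴, I_y ≈ 1.8 in⁴

Decompose the section into non-overlapping parts with the origin at the bottom-left of its bounding rectangle.
Vertical leg: 0.65 × 3.2, A = 2.08 in², y = 1.6 in, Ī = 1.775 in⁴.
Horizontal leg (remainder): 1.95 × 0.65, A = 1.268 in², y = 0.325 in, Ī = 0.04463 in⁴.
Centroid: ȳ = ΣA·y / ΣA = 1.117 in.
Transfer each piece to the centroidal x-axis using Ī + A·d² with d = y − 1.117:
  vertical leg: d = 0.4828 in → contributes +2.26 in⁴
  horizontal leg (remainder): d = -0.7922 in → contributes +0.8402 in⁴
Total I = 3.1 in⁴.
For the y-axis: x̄ = 0.8172 in.
Repeating about the centroidal y-axis gives I_y = 1.806 in⁴.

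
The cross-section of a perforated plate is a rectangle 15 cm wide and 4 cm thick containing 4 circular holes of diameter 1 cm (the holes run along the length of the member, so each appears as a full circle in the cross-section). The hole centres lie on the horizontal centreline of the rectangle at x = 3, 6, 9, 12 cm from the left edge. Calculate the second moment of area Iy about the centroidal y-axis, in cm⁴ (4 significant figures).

Treat the section as a set of non-overlapping primitives; coordinates are from the bounding-box lower-left.
Plate: 15 × 4, A = 60 cm², x = 7.5 cm, Ī = 1 125 cm⁴.
Hole 1 (subtracted): ⌀1, A = 0.785398 cm², x = 3 cm, Ī = 0.0490874 cm⁴.
Hole 2 (subtracted): ⌀1, A = 0.785398 cm², x = 6 cm, Ī = 0.0490874 cm⁴.
Hole 3 (subtracted): ⌀1, A = 0.785398 cm², x = 9 cm, Ī = 0.0490874 cm⁴.
Hole 4 (subtracted): ⌀1, A = 0.785398 cm², x = 12 cm, Ī = 0.0490874 cm⁴.
By symmetry the centroid is at mid-width, x̄ = 7.5 cm.
Transfer each piece to the centroidal y-axis using Ī + A·d² with d = x − 7.5:
  plate: d = 0 cm → contributes +1 125 cm⁴
  hole 1: d = -4.5 cm → contributes −15.9534 cm⁴
  hole 2: d = -1.5 cm → contributes −1.81623 cm⁴
  hole 3: d = 1.5 cm → contributes −1.81623 cm⁴
  hole 4: d = 4.5 cm → contributes −15.9534 cm⁴
Total I = 1089.46 cm⁴.

Iy ≈ 1089 cm⁴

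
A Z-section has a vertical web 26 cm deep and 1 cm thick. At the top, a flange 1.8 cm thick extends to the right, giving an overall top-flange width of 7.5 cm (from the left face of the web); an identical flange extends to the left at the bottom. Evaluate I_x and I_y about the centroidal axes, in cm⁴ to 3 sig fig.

Break the section into simple shapes (no overlaps), measuring from the bottom-left corner of the bounding box.
Web: 1 × 26, A = 26 cm², y = 13 cm, Ī = 1464.7 cm⁴.
Top flange (beyond web): 6.5 × 1.8, A = 11.7 cm², y = 25.1 cm, Ī = 3.159 cm⁴.
Bottom flange (beyond web): 6.5 × 1.8, A = 11.7 cm², y = 0.9 cm, Ī = 3.159 cm⁴.
Centroid: ȳ = ΣA·y / ΣA = 13 cm.
Transfer each piece to the centroidal x-axis using Ī + A·d² with d = y − 13:
  web: d = 0 cm → contributes +1464.7 cm⁴
  top flange (beyond web): d = 12.1 cm → contributes +1716.2 cm⁴
  bottom flange (beyond web): d = -12.1 cm → contributes +1716.2 cm⁴
Total I = 4 897 cm⁴.
For the y-axis: x̄ = 7 cm.
Repeating about the centroidal y-axis gives I_y = 413.62 cm⁴.

I_x ≈ 4900 cm⁴, I_y ≈ 414 cm⁴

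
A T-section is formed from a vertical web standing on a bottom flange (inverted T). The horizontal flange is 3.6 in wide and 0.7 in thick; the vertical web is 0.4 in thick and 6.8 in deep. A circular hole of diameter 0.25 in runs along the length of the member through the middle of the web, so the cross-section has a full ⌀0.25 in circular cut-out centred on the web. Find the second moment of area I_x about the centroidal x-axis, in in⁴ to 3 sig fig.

Split into non-overlapping primitives; take the origin at the lower-left of the bounding box.
Flange: 3.6 × 0.7, A = 2.52 in², y = 0.35 in, Ī = 0.1029 in⁴.
Web: 0.4 × 6.8, A = 2.72 in², y = 4.1 in, Ī = 10.481 in⁴.
Hole (subtracted): ⌀0.25, A = 0.049087 in², y = 4.1 in, Ī = 0.00019175 in⁴.
Centroid: ȳ = ΣA·y / ΣA = 2.2795 in.
Transfer each piece to the centroidal x-axis using Ī + A·d² with d = y − 2.2795:
  flange: d = -1.9295 in → contributes +9.4849 in⁴
  web: d = 1.8205 in → contributes +19.496 in⁴
  hole: d = 1.8205 in → contributes −0.16288 in⁴
Total I = 28.818 in⁴.

I_x ≈ 28.8 in⁴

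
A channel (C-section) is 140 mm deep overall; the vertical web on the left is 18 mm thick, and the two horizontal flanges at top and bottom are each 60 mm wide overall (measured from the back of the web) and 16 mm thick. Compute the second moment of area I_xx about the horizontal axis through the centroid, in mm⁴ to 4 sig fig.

I_xx ≈ 9.311 × 10⁶ mm⁴

Decompose the section into non-overlapping parts with the origin at the bottom-left of its bounding rectangle.
Web: 18 × 140, A = 2 520 mm², y = 70 mm, Ī = 4 116 000 mm⁴.
Top flange (beyond web): 42 × 16, A = 672 mm², y = 132 mm, Ī = 14 336 mm⁴.
Bottom flange (beyond web): 42 × 16, A = 672 mm², y = 8 mm, Ī = 14 336 mm⁴.
By symmetry the centroid is at mid-height, ȳ = 70 mm.
Transfer each piece to the horizontal axis through the centroid using Ī + A·d² with d = y − 70:
  web: d = 0 mm → contributes +4 116 000 mm⁴
  top flange (beyond web): d = 62 mm → contributes +2 597 504 mm⁴
  bottom flange (beyond web): d = -62 mm → contributes +2 597 504 mm⁴
Total I = 9 311 008 mm⁴.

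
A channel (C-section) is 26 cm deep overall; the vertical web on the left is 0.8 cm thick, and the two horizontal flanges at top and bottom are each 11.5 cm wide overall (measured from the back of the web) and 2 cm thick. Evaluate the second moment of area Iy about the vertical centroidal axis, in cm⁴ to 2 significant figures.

Split into non-overlapping primitives; take the origin at the lower-left of the bounding box.
Web: 0.8 × 26, A = 20.8 cm², x = 0.4 cm, Ī = 1.109 cm⁴.
Top flange (beyond web): 10.7 × 2, A = 21.4 cm², x = 6.15 cm, Ī = 204.2 cm⁴.
Bottom flange (beyond web): 10.7 × 2, A = 21.4 cm², x = 6.15 cm, Ī = 204.2 cm⁴.
Centroid: x̄ = ΣA·x / ΣA = 4.269 cm.
Transfer each piece to the vertical centroidal axis using Ī + A·d² with d = x − 4.269:
  web: d = -3.869 cm → contributes +312.5 cm⁴
  top flange (beyond web): d = 1.881 cm → contributes +279.9 cm⁴
  bottom flange (beyond web): d = 1.881 cm → contributes +279.9 cm⁴
Total I = 872.2 cm⁴.

Iy ≈ 870 cm⁴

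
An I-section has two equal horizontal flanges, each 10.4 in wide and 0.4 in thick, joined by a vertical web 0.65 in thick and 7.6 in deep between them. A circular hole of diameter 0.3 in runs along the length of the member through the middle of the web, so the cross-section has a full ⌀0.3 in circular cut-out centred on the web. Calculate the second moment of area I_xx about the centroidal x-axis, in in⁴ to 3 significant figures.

Treat the section as a set of non-overlapping primitives; coordinates are from the bounding-box lower-left.
Bottom flange: 10.4 × 0.4, A = 4.16 in², y = 0.2 in, Ī = 0.055467 in⁴.
Web: 0.65 × 7.6, A = 4.94 in², y = 4.2 in, Ī = 23.778 in⁴.
Top flange: 10.4 × 0.4, A = 4.16 in², y = 8.2 in, Ī = 0.055467 in⁴.
Hole (subtracted): ⌀0.3, A = 0.070686 in², y = 4.2 in, Ī = 0.00039761 in⁴.
By symmetry the centroid is at mid-height, ȳ = 4.2 in.
Transfer each piece to the centroidal x-axis using Ī + A·d² with d = y − 4.2:
  bottom flange: d = -4 in → contributes +66.615 in⁴
  web: d = 0 in → contributes +23.778 in⁴
  top flange: d = 4 in → contributes +66.615 in⁴
  hole: d = 0 in → contributes −0.00039761 in⁴
Total I = 157.01 in⁴.

I_xx ≈ 157 in⁴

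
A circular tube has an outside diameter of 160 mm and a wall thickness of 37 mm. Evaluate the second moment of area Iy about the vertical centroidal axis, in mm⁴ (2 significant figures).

Decompose the section into non-overlapping parts with the origin at the bottom-left of its bounding rectangle.
Outer circle: ⌀160, A = 20 106 mm², x = 80 mm, Ī = 32 169 909 mm⁴.
Bore (subtracted): ⌀86, A = 5 809 mm², x = 80 mm, Ī = 2 685 120 mm⁴.
By symmetry the centroid is at mid-width, x̄ = 80 mm.
All pieces are centred on the vertical centroidal axis, so I = ΣĪ (holes subtracted) = 29 484 789 mm⁴.

Iy ≈ 2.9 × 10⁷ mm⁴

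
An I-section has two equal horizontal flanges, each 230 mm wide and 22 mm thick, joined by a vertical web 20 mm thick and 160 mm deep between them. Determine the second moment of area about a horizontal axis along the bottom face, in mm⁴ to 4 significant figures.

I_base ≈ 2.296 × 10⁸ mm⁴

Split into non-overlapping primitives; take the origin at the lower-left of the bounding box.
Bottom flange: 230 × 22, A = 5 060 mm², y = 11 mm, Ī = 204 087 mm⁴.
Web: 20 × 160, A = 3 200 mm², y = 102 mm, Ī = 6 826 667 mm⁴.
Top flange: 230 × 22, A = 5 060 mm², y = 193 mm, Ī = 204 087 mm⁴.
Transfer each piece to a horizontal axis along the bottom face using Ī + A·d² with d = y − 0:
  bottom flange: d = 11 mm → contributes +816 347 mm⁴
  web: d = 102 mm → contributes +40 119 467 mm⁴
  top flange: d = 193 mm → contributes +188 684 027 mm⁴
Total I = 229 619 840 mm⁴.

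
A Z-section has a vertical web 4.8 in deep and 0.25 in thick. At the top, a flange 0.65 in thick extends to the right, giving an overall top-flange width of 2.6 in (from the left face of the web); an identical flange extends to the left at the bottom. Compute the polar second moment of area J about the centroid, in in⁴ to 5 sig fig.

J ≈ 22.140 in⁴

Break the section into simple shapes (no overlaps), measuring from the bottom-left corner of the bounding box.
Web: 0.25 × 4.8, A = 1.2 in², y = 2.4 in, Ī = 2.304 in⁴.
Top flange (beyond web): 2.35 × 0.65, A = 1.5275 in², y = 4.475 in, Ī = 0.05378073 in⁴.
Bottom flange (beyond web): 2.35 × 0.65, A = 1.5275 in², y = 0.325 in, Ī = 0.05378073 in⁴.
Centroid: ȳ = ΣA·y / ΣA = 2.4 in.
Transfer each piece to the centroidal x-axis using Ī + A·d² with d = y − 2.4:
  web: d = 0 in → contributes +2.304 in⁴
  top flange (beyond web): d = 2.075 in → contributes +6.630623 in⁴
  bottom flange (beyond web): d = -2.075 in → contributes +6.630623 in⁴
Total I = 15.56525 in⁴.
For the y-axis: x̄ = 2.475 in.
Repeating about the centroidal y-axis gives I_y = 6.575136 in⁴.
Polar second moment: J = I_x + I_y = 22.14038 in⁴.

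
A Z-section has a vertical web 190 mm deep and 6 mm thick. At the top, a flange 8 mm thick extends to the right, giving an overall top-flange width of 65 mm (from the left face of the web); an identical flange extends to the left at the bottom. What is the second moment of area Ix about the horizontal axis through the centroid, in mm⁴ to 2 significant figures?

Split into non-overlapping primitives; take the origin at the lower-left of the bounding box.
Web: 6 × 190, A = 1 140 mm², y = 95 mm, Ī = 3 429 500 mm⁴.
Top flange (beyond web): 59 × 8, A = 472 mm², y = 186 mm, Ī = 2 517 mm⁴.
Bottom flange (beyond web): 59 × 8, A = 472 mm², y = 4 mm, Ī = 2 517 mm⁴.
Centroid: ȳ = ΣA·y / ΣA = 95 mm.
Transfer each piece to the horizontal axis through the centroid using Ī + A·d² with d = y − 95:
  web: d = 0 mm → contributes +3 429 500 mm⁴
  top flange (beyond web): d = 91 mm → contributes +3 911 149 mm⁴
  bottom flange (beyond web): d = -91 mm → contributes +3 911 149 mm⁴
Total I = 11 251 799 mm⁴.

Ix ≈ 1.1 × 10⁷ mm⁴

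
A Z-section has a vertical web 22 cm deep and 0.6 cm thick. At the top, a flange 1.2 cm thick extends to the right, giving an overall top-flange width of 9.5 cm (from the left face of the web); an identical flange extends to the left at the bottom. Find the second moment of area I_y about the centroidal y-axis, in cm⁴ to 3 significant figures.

I_y ≈ 623 cm⁴

Treat the section as a set of non-overlapping primitives; coordinates are from the bounding-box lower-left.
Web: 0.6 × 22, A = 13.2 cm², x = 9.2 cm, Ī = 0.396 cm⁴.
Top flange (beyond web): 8.9 × 1.2, A = 10.68 cm², x = 13.95 cm, Ī = 70.497 cm⁴.
Bottom flange (beyond web): 8.9 × 1.2, A = 10.68 cm², x = 4.45 cm, Ī = 70.497 cm⁴.
Centroid: x̄ = ΣA·x / ΣA = 9.2 cm.
Transfer each piece to the centroidal y-axis using Ī + A·d² with d = x − 9.2:
  web: d = 0 cm → contributes +0.396 cm⁴
  top flange (beyond web): d = 4.75 cm → contributes +311.46 cm⁴
  bottom flange (beyond web): d = -4.75 cm → contributes +311.46 cm⁴
Total I = 623.32 cm⁴.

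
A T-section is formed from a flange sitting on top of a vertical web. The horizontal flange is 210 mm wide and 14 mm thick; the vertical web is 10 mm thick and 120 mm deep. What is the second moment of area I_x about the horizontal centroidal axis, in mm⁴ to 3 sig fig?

I_x ≈ 5.31 × 10⁶ mm⁴

Break the section into simple shapes (no overlaps), measuring from the bottom-left corner of the bounding box.
Flange: 210 × 14, A = 2 940 mm², y = 127 mm, Ī = 48 020 mm⁴.
Web: 10 × 120, A = 1 200 mm², y = 60 mm, Ī = 1 440 000 mm⁴.
Centroid: ȳ = ΣA·y / ΣA = 107.58 mm.
Transfer each piece to the horizontal centroidal axis using Ī + A·d² with d = y − 107.58:
  flange: d = 19.42 mm → contributes +1 156 834 mm⁴
  web: d = -47.58 mm → contributes +4 156 595 mm⁴
Total I = 5 313 429 mm⁴.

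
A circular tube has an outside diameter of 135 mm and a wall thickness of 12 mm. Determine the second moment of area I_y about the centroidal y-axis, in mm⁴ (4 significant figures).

Split into non-overlapping primitives; take the origin at the lower-left of the bounding box.
Outer circle: ⌀135, A = 14313.9 mm², x = 67.5 mm, Ī = 16 304 406 mm⁴.
Bore (subtracted): ⌀111, A = 9676.89 mm², x = 67.5 mm, Ī = 7 451 811 mm⁴.
By symmetry the centroid is at mid-width, x̄ = 67.5 mm.
All pieces are centred on the centroidal y-axis, so I = ΣĪ (holes subtracted) = 8 852 595 mm⁴.

I_y ≈ 8.853 × 10⁶ mm⁴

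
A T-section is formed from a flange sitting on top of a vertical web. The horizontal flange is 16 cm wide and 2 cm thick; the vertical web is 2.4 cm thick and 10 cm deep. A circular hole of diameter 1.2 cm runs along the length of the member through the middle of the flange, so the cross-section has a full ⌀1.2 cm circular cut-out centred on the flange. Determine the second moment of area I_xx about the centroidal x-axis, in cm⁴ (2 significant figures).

Decompose the section into non-overlapping parts with the origin at the bottom-left of its bounding rectangle.
Flange: 16 × 2, A = 32 cm², y = 11 cm, Ī = 10.67 cm⁴.
Web: 2.4 × 10, A = 24 cm², y = 5 cm, Ī = 200 cm⁴.
Hole (subtracted): ⌀1.2, A = 1.131 cm², y = 11 cm, Ī = 0.1018 cm⁴.
Centroid: ȳ = ΣA·y / ΣA = 8.376 cm.
Transfer each piece to the centroidal x-axis using Ī + A·d² with d = y − 8.376:
  flange: d = 2.624 cm → contributes +231.1 cm⁴
  web: d = -3.376 cm → contributes +473.5 cm⁴
  hole: d = 2.624 cm → contributes −7.892 cm⁴
Total I = 696.6 cm⁴.

I_xx ≈ 700 cm⁴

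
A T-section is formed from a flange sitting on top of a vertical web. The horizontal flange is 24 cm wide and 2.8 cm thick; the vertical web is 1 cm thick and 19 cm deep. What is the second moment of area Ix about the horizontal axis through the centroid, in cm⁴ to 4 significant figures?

Ix ≈ 2375 cm⁴

Decompose the section into non-overlapping parts with the origin at the bottom-left of its bounding rectangle.
Flange: 24 × 2.8, A = 67.2 cm², y = 20.4 cm, Ī = 43.904 cm⁴.
Web: 1 × 19, A = 19 cm², y = 9.5 cm, Ī = 571.583 cm⁴.
Centroid: ȳ = ΣA·y / ΣA = 17.9974 cm.
Transfer each piece to the horizontal axis through the centroid using Ī + A·d² with d = y − 17.9974:
  flange: d = 2.40255 cm → contributes +431.8 cm⁴
  web: d = -8.49745 cm → contributes +1943.51 cm⁴
Total I = 2375.31 cm⁴.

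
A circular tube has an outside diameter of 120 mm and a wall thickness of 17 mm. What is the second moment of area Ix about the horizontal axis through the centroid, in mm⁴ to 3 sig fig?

Ix ≈ 7.49 × 10⁶ mm⁴

Break the section into simple shapes (no overlaps), measuring from the bottom-left corner of the bounding box.
Outer circle: ⌀120, A = 11 310 mm², y = 60 mm, Ī = 10 178 760 mm⁴.
Bore (subtracted): ⌀86, A = 5808.8 mm², y = 60 mm, Ī = 2 685 120 mm⁴.
By symmetry the centroid is at mid-height, ȳ = 60 mm.
All pieces are centred on the horizontal axis through the centroid, so I = ΣĪ (holes subtracted) = 7 493 640 mm⁴.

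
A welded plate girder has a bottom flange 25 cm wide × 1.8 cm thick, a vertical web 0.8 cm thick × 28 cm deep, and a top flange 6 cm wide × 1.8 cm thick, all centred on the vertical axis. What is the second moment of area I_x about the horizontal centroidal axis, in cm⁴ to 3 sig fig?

Treat the section as a set of non-overlapping primitives; coordinates are from the bounding-box lower-left.
Bottom plate: 25 × 1.8, A = 45 cm², y = 0.9 cm, Ī = 12.15 cm⁴.
Web plate: 0.8 × 28, A = 22.4 cm², y = 15.8 cm, Ī = 1463.5 cm⁴.
Top plate: 6 × 1.8, A = 10.8 cm², y = 30.7 cm, Ī = 2.916 cm⁴.
Centroid: ȳ = ΣA·y / ΣA = 9.2836 cm.
Transfer each piece to the horizontal centroidal axis using Ī + A·d² with d = y − 9.2836:
  bottom plate: d = -8.3836 cm → contributes +3 175 cm⁴
  web plate: d = 6.5164 cm → contributes +2414.6 cm⁴
  top plate: d = 21.416 cm → contributes +4956.5 cm⁴
Total I = 10 546 cm⁴.

I_x ≈ 1.05 × 10⁴ cm⁴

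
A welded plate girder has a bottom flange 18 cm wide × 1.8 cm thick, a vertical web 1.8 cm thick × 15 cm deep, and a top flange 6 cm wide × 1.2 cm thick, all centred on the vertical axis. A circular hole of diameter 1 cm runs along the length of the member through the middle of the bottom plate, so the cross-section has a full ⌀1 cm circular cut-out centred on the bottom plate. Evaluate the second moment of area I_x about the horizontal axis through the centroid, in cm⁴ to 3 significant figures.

Treat the section as a set of non-overlapping primitives; coordinates are from the bounding-box lower-left.
Bottom plate: 18 × 1.8, A = 32.4 cm², y = 0.9 cm, Ī = 8.748 cm⁴.
Web plate: 1.8 × 15, A = 27 cm², y = 9.3 cm, Ī = 506.25 cm⁴.
Top plate: 6 × 1.2, A = 7.2 cm², y = 17.4 cm, Ī = 0.864 cm⁴.
Hole (subtracted): ⌀1, A = 0.7854 cm², y = 0.9 cm, Ī = 0.049087 cm⁴.
Centroid: ȳ = ΣA·y / ΣA = 6.1511 cm.
Transfer each piece to the horizontal axis through the centroid using Ī + A·d² with d = y − 6.1511:
  bottom plate: d = -5.2511 cm → contributes +902.15 cm⁴
  web plate: d = 3.1489 cm → contributes +773.97 cm⁴
  top plate: d = 11.249 cm → contributes +911.93 cm⁴
  hole: d = -5.2511 cm → contributes −21.706 cm⁴
Total I = 2566.3 cm⁴.

I_x ≈ 2570 cm⁴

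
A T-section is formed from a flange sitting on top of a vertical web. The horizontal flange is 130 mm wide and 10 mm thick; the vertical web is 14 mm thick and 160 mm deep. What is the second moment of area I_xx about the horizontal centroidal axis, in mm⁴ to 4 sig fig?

I_xx ≈ 1.073 × 10⁷ mm⁴

Decompose the section into non-overlapping parts with the origin at the bottom-left of its bounding rectangle.
Flange: 130 × 10, A = 1 300 mm², y = 165 mm, Ī = 10833.3 mm⁴.
Web: 14 × 160, A = 2 240 mm², y = 80 mm, Ī = 4 778 667 mm⁴.
Centroid: ȳ = ΣA·y / ΣA = 111.215 mm.
Transfer each piece to the horizontal centroidal axis using Ī + A·d² with d = y − 111.215:
  flange: d = 53.7853 mm → contributes +3 771 551 mm⁴
  web: d = -31.2147 mm → contributes +6 961 226 mm⁴
Total I = 10 732 777 mm⁴.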